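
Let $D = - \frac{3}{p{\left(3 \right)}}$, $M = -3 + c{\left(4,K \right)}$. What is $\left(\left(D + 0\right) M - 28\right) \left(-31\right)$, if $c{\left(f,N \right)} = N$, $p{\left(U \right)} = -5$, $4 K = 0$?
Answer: $\frac{4619}{5} \approx 923.8$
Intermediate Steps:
$K = 0$ ($K = \frac{1}{4} \cdot 0 = 0$)
$M = -3$ ($M = -3 + 0 = -3$)
$D = \frac{3}{5}$ ($D = - \frac{3}{-5} = \left(-3\right) \left(- \frac{1}{5}\right) = \frac{3}{5} \approx 0.6$)
$\left(\left(D + 0\right) M - 28\right) \left(-31\right) = \left(\left(\frac{3}{5} + 0\right) \left(-3\right) - 28\right) \left(-31\right) = \left(\frac{3}{5} \left(-3\right) - 28\right) \left(-31\right) = \left(- \frac{9}{5} - 28\right) \left(-31\right) = \left(- \frac{149}{5}\right) \left(-31\right) = \frac{4619}{5}$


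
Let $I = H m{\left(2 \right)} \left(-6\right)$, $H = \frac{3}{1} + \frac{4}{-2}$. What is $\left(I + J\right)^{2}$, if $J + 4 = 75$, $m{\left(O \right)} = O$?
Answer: $3481$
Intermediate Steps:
$H = 1$ ($H = 3 \cdot 1 + 4 \left(- \frac{1}{2}\right) = 3 - 2 = 1$)
$J = 71$ ($J = -4 + 75 = 71$)
$I = -12$ ($I = 1 \cdot 2 \left(-6\right) = 2 \left(-6\right) = -12$)
$\left(I + J\right)^{2} = \left(-12 + 71\right)^{2} = 59^{2} = 3481$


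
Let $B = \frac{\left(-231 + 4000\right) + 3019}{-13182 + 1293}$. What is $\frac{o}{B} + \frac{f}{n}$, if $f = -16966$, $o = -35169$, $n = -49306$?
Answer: $\frac{10308074495977}{167344564} \approx 61598.0$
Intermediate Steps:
$B = - \frac{6788}{11889}$ ($B = \frac{3769 + 3019}{-11889} = 6788 \left(- \frac{1}{11889}\right) = - \frac{6788}{11889} \approx -0.57095$)
$\frac{o}{B} + \frac{f}{n} = - \frac{35169}{- \frac{6788}{11889}} - \frac{16966}{-49306} = \left(-35169\right) \left(- \frac{11889}{6788}\right) - - \frac{8483}{24653} = \frac{418124241}{6788} + \frac{8483}{24653} = \frac{10308074495977}{167344564}$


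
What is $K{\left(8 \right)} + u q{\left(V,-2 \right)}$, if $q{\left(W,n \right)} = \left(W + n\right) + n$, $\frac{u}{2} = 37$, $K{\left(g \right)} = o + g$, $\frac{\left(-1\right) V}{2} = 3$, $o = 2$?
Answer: $-730$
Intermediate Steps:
$V = -6$ ($V = \left(-2\right) 3 = -6$)
$K{\left(g \right)} = 2 + g$
$u = 74$ ($u = 2 \cdot 37 = 74$)
$q{\left(W,n \right)} = W + 2 n$
$K{\left(8 \right)} + u q{\left(V,-2 \right)} = \left(2 + 8\right) + 74 \left(-6 + 2 \left(-2\right)\right) = 10 + 74 \left(-6 - 4\right) = 10 + 74 \left(-10\right) = 10 - 740 = -730$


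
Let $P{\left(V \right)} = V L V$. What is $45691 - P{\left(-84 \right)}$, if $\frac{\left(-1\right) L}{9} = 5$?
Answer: $363211$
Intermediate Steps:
$L = -45$ ($L = \left(-9\right) 5 = -45$)
$P{\left(V \right)} = - 45 V^{2}$ ($P{\left(V \right)} = V \left(-45\right) V = - 45 V V = - 45 V^{2}$)
$45691 - P{\left(-84 \right)} = 45691 - - 45 \left(-84\right)^{2} = 45691 - \left(-45\right) 7056 = 45691 - -317520 = 45691 + 317520 = 363211$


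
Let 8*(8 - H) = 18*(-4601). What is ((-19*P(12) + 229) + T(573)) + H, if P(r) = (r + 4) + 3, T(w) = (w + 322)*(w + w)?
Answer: 4143593/4 ≈ 1.0359e+6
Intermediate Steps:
T(w) = 2*w*(322 + w) (T(w) = (322 + w)*(2*w) = 2*w*(322 + w))
P(r) = 7 + r (P(r) = (4 + r) + 3 = 7 + r)
H = 41441/4 (H = 8 - 9*(-4601)/4 = 8 - ⅛*(-82818) = 8 + 41409/4 = 41441/4 ≈ 10360.)
((-19*P(12) + 229) + T(573)) + H = ((-19*(7 + 12) + 229) + 2*573*(322 + 573)) + 41441/4 = ((-19*19 + 229) + 2*573*895) + 41441/4 = ((-361 + 229) + 1025670) + 41441/4 = (-132 + 1025670) + 41441/4 = 1025538 + 41441/4 = 4143593/4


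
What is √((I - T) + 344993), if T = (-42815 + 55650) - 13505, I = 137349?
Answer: 6*√13417 ≈ 694.99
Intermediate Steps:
T = -670 (T = 12835 - 13505 = -670)
√((I - T) + 344993) = √((137349 - 1*(-670)) + 344993) = √((137349 + 670) + 344993) = √(138019 + 344993) = √483012 = 6*√13417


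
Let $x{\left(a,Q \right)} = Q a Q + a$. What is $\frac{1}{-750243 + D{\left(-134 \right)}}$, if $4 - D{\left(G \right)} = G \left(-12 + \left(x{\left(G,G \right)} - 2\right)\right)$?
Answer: $- \frac{1}{323188007} \approx -3.0942 \cdot 10^{-9}$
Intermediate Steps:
$x{\left(a,Q \right)} = a + a Q^{2}$ ($x{\left(a,Q \right)} = a Q^{2} + a = a + a Q^{2}$)
$D{\left(G \right)} = 4 - G \left(-14 + G \left(1 + G^{2}\right)\right)$ ($D{\left(G \right)} = 4 - G \left(-12 + \left(G \left(1 + G^{2}\right) - 2\right)\right) = 4 - G \left(-12 + \left(-2 + G \left(1 + G^{2}\right)\right)\right) = 4 - G \left(-14 + G \left(1 + G^{2}\right)\right)$)
$\frac{1}{-750243 + D{\left(-134 \right)}} = \frac{1}{-750243 + \left(4 - \left(-134\right)^{2} - \left(-134\right)^{4} + 14 \left(-134\right)\right)} = \frac{1}{-750243 - 322437764} = \frac{1}{-323188007} = - \frac{1}{323188007}$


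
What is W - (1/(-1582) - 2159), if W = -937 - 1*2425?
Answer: -1903145/1582 ≈ -1203.0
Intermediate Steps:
W = -3362 (W = -937 - 2425 = -3362)
W - (1/(-1582) - 2159) = -3362 - (1/(-1582) - 2159) = -3362 - (-1/1582 - 2159) = -3362 - 1*(-3415539/1582) = -3362 + 3415539/1582 = -1903145/1582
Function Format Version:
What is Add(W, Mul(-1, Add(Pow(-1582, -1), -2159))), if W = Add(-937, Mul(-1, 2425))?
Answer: Rational(-1903145, 1582) ≈ -1203.0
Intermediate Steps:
W = -3362 (W = Add(-937, -2425) = -3362)
Add(W, Mul(-1, Add(Pow(-1582, -1), -2159))) = Add(-3362, Mul(-1, Add(Pow(-1582, -1), -2159))) = Add(-3362, Mul(-1, Add(Rational(-1, 1582), -2159))) = Add(-3362, Mul(-1, Rational(-3415539, 1582))) = Add(-3362, Rational(3415539, 1582)) = Rational(-1903145, 1582)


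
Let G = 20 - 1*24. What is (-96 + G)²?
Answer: 10000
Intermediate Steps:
G = -4 (G = 20 - 24 = -4)
(-96 + G)² = (-96 - 4)² = (-100)² = 10000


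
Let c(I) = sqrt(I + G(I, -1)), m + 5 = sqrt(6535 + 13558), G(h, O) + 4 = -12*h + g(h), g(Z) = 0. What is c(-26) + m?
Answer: -5 + sqrt(282) + sqrt(20093) ≈ 153.54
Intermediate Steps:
G(h, O) = -4 - 12*h (G(h, O) = -4 + (-12*h + 0) = -4 - 12*h)
m = -5 + sqrt(20093) (m = -5 + sqrt(6535 + 13558) = -5 + sqrt(20093) ≈ 136.75)
c(I) = sqrt(-4 - 11*I) (c(I) = sqrt(I + (-4 - 12*I)) = sqrt(-4 - 11*I))
c(-26) + m = sqrt(-4 - 11*(-26)) + (-5 + sqrt(20093)) = sqrt(-4 + 286) + (-5 + sqrt(20093)) = sqrt(282) + (-5 + sqrt(20093)) = -5 + sqrt(282) + sqrt(20093)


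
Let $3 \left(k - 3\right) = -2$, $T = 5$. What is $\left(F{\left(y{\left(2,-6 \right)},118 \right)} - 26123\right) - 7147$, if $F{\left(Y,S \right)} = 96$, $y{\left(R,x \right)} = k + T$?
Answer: $-33174$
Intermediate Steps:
$k = \frac{7}{3}$ ($k = 3 + \frac{1}{3} \left(-2\right) = 3 - \frac{2}{3} = \frac{7}{3} \approx 2.3333$)
$y{\left(R,x \right)} = \frac{22}{3}$ ($y{\left(R,x \right)} = \frac{7}{3} + 5 = \frac{22}{3}$)
$\left(F{\left(y{\left(2,-6 \right)},118 \right)} - 26123\right) - 7147 = \left(96 - 26123\right) - 7147 = -26027 - 7147 = -33174$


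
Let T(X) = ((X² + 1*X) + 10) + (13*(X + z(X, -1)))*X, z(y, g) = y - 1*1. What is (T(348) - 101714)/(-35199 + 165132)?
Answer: 3163928/129933 ≈ 24.350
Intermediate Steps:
z(y, g) = -1 + y (z(y, g) = y - 1 = -1 + y)
T(X) = 10 + X + X² + X*(-13 + 26*X) (T(X) = ((X² + 1*X) + 10) + (13*(X + (-1 + X)))*X = ((X² + X) + 10) + (13*(-1 + 2*X))*X = ((X + X²) + 10) + (-13 + 26*X)*X = (10 + X + X²) + X*(-13 + 26*X) = 10 + X + X² + X*(-13 + 26*X))
(T(348) - 101714)/(-35199 + 165132) = ((10 - 12*348 + 27*348²) - 101714)/(-35199 + 165132) = ((10 - 4176 + 27*121104) - 101714)/129933 = ((10 - 4176 + 3269808) - 101714)*(1/129933) = (3265642 - 101714)*(1/129933) = 3163928*(1/129933) = 3163928/129933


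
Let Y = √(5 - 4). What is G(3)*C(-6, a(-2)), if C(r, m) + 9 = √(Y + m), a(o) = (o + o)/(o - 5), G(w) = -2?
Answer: 18 - 2*√77/7 ≈ 15.493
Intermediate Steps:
a(o) = 2*o/(-5 + o) (a(o) = (2*o)/(-5 + o) = 2*o/(-5 + o))
Y = 1 (Y = √1 = 1)
C(r, m) = -9 + √(1 + m)
G(3)*C(-6, a(-2)) = -2*(-9 + √(1 + 2*(-2)/(-5 - 2))) = -2*(-9 + √(1 + 2*(-2)/(-7))) = -2*(-9 + √(1 + 2*(-2)*(-⅐))) = -2*(-9 + √(1 + 4/7)) = -2*(-9 + √(11/7)) = -2*(-9 + √77/7) = 18 - 2*√77/7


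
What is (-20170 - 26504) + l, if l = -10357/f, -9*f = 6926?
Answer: -323170911/6926 ≈ -46661.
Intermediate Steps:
f = -6926/9 (f = -⅑*6926 = -6926/9 ≈ -769.56)
l = 93213/6926 (l = -10357/(-6926/9) = -10357*(-9/6926) = 93213/6926 ≈ 13.458)
(-20170 - 26504) + l = (-20170 - 26504) + 93213/6926 = -46674 + 93213/6926 = -323170911/6926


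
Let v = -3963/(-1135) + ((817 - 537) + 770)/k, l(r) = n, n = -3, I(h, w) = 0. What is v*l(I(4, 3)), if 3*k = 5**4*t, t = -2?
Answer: -16542/5675 ≈ -2.9149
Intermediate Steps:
k = -1250/3 (k = (5**4*(-2))/3 = (625*(-2))/3 = (1/3)*(-1250) = -1250/3 ≈ -416.67)
l(r) = -3
v = 5514/5675 (v = -3963/(-1135) + ((817 - 537) + 770)/(-1250/3) = -3963*(-1/1135) + (280 + 770)*(-3/1250) = 3963/1135 + 1050*(-3/1250) = 3963/1135 - 63/25 = 5514/5675 ≈ 0.97163)
v*l(I(4, 3)) = (5514/5675)*(-3) = -16542/5675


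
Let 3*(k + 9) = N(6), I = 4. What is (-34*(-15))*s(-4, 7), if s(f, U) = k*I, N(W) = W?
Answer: -14280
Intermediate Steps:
k = -7 (k = -9 + (⅓)*6 = -9 + 2 = -7)
s(f, U) = -28 (s(f, U) = -7*4 = -28)
(-34*(-15))*s(-4, 7) = -34*(-15)*(-28) = 510*(-28) = -14280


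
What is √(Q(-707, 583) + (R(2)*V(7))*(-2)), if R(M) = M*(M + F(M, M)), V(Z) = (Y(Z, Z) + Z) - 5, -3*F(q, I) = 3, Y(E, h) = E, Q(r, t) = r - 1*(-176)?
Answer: 9*I*√7 ≈ 23.812*I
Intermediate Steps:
Q(r, t) = 176 + r (Q(r, t) = r + 176 = 176 + r)
F(q, I) = -1 (F(q, I) = -⅓*3 = -1)
V(Z) = -5 + 2*Z (V(Z) = (Z + Z) - 5 = 2*Z - 5 = -5 + 2*Z)
R(M) = M*(-1 + M) (R(M) = M*(M - 1) = M*(-1 + M))
√(Q(-707, 583) + (R(2)*V(7))*(-2)) = √((176 - 707) + ((2*(-1 + 2))*(-5 + 2*7))*(-2)) = √(-531 + ((2*1)*(-5 + 14))*(-2)) = √(-531 + (2*9)*(-2)) = √(-531 + 18*(-2)) = √(-531 - 36) = √(-567) = 9*I*√7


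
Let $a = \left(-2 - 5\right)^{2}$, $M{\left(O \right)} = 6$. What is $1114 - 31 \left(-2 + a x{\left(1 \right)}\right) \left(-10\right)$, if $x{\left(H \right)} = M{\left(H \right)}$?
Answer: $91634$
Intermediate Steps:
$x{\left(H \right)} = 6$
$a = 49$ ($a = \left(-7\right)^{2} = 49$)
$1114 - 31 \left(-2 + a x{\left(1 \right)}\right) \left(-10\right) = 1114 - 31 \left(-2 + 49 \cdot 6\right) \left(-10\right) = 1114 - 31 \left(-2 + 294\right) \left(-10\right) = 1114 - 31 \cdot 292 \left(-10\right) = 1114 - 9052 \left(-10\right) = 1114 - -90520 = 1114 + 90520 = 91634$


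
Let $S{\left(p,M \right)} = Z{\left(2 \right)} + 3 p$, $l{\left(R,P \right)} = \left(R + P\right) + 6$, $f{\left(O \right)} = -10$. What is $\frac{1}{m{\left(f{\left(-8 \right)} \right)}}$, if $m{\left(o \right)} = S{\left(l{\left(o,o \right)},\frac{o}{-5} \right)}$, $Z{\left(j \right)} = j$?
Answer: $- \frac{1}{40} \approx -0.025$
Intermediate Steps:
$l{\left(R,P \right)} = 6 + P + R$ ($l{\left(R,P \right)} = \left(P + R\right) + 6 = 6 + P + R$)
$S{\left(p,M \right)} = 2 + 3 p$
$m{\left(o \right)} = 20 + 6 o$ ($m{\left(o \right)} = 2 + 3 \left(6 + o + o\right) = 2 + 3 \left(6 + 2 o\right) = 2 + \left(18 + 6 o\right) = 20 + 6 o$)
$\frac{1}{m{\left(f{\left(-8 \right)} \right)}} = \frac{1}{20 + 6 \left(-10\right)} = \frac{1}{20 - 60} = \frac{1}{-40} = - \frac{1}{40}$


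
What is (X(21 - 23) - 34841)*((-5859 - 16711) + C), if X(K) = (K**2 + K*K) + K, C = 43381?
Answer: -724951185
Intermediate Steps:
X(K) = K + 2*K**2 (X(K) = (K**2 + K**2) + K = 2*K**2 + K = K + 2*K**2)
(X(21 - 23) - 34841)*((-5859 - 16711) + C) = ((21 - 23)*(1 + 2*(21 - 23)) - 34841)*((-5859 - 16711) + 43381) = (-2*(1 + 2*(-2)) - 34841)*(-22570 + 43381) = (-2*(1 - 4) - 34841)*20811 = (-2*(-3) - 34841)*20811 = (6 - 34841)*20811 = -34835*20811 = -724951185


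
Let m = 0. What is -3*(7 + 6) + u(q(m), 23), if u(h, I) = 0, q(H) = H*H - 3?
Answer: -39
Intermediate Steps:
q(H) = -3 + H**2 (q(H) = H**2 - 3 = -3 + H**2)
-3*(7 + 6) + u(q(m), 23) = -3*(7 + 6) + 0 = -3*13 + 0 = -39 + 0 = -39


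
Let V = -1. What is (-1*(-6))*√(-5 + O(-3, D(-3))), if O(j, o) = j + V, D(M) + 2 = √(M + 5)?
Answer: 18*I ≈ 18.0*I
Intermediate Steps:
D(M) = -2 + √(5 + M) (D(M) = -2 + √(M + 5) = -2 + √(5 + M))
O(j, o) = -1 + j (O(j, o) = j - 1 = -1 + j)
(-1*(-6))*√(-5 + O(-3, D(-3))) = (-1*(-6))*√(-5 + (-1 - 3)) = 6*√(-5 - 4) = 6*√(-9) = 6*(3*I) = 18*I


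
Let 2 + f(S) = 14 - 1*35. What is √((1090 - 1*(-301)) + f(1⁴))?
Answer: 6*√38 ≈ 36.987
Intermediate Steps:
f(S) = -23 (f(S) = -2 + (14 - 1*35) = -2 + (14 - 35) = -2 - 21 = -23)
√((1090 - 1*(-301)) + f(1⁴)) = √((1090 - 1*(-301)) - 23) = √((1090 + 301) - 23) = √(1391 - 23) = √1368 = 6*√38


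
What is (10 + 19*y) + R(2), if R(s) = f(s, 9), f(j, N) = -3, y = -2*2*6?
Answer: -449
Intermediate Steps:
y = -24 (y = -4*6 = -24)
R(s) = -3
(10 + 19*y) + R(2) = (10 + 19*(-24)) - 3 = (10 - 456) - 3 = -446 - 3 = -449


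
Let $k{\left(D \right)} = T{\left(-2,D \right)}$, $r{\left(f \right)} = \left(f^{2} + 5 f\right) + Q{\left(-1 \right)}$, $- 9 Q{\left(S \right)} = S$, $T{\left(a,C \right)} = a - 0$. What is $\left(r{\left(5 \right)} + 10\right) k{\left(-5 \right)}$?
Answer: $- \frac{1082}{9} \approx -120.22$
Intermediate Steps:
$T{\left(a,C \right)} = a$ ($T{\left(a,C \right)} = a + 0 = a$)
$Q{\left(S \right)} = - \frac{S}{9}$
$r{\left(f \right)} = \frac{1}{9} + f^{2} + 5 f$ ($r{\left(f \right)} = \left(f^{2} + 5 f\right) - - \frac{1}{9} = \left(f^{2} + 5 f\right) + \frac{1}{9} = \frac{1}{9} + f^{2} + 5 f$)
$k{\left(D \right)} = -2$
$\left(r{\left(5 \right)} + 10\right) k{\left(-5 \right)} = \left(\left(\frac{1}{9} + 5^{2} + 5 \cdot 5\right) + 10\right) \left(-2\right) = \left(\left(\frac{1}{9} + 25 + 25\right) + 10\right) \left(-2\right) = \left(\frac{451}{9} + 10\right) \left(-2\right) = \frac{541}{9} \left(-2\right) = - \frac{1082}{9}$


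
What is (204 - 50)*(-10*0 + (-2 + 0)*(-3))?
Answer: 924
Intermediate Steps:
(204 - 50)*(-10*0 + (-2 + 0)*(-3)) = 154*(0 - 2*(-3)) = 154*(0 + 6) = 154*6 = 924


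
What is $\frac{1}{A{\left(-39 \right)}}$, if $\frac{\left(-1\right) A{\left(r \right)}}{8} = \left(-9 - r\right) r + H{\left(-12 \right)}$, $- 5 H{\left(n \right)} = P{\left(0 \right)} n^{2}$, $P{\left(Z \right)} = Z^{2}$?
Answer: $\frac{1}{9360} \approx 0.00010684$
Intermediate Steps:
$H{\left(n \right)} = 0$ ($H{\left(n \right)} = - \frac{0^{2} n^{2}}{5} = - \frac{0 n^{2}}{5} = \left(- \frac{1}{5}\right) 0 = 0$)
$A{\left(r \right)} = - 8 r \left(-9 - r\right)$ ($A{\left(r \right)} = - 8 \left(\left(-9 - r\right) r + 0\right) = - 8 \left(r \left(-9 - r\right) + 0\right) = - 8 r \left(-9 - r\right)$)
$\frac{1}{A{\left(-39 \right)}} = \frac{1}{8 \left(-39\right) \left(9 - 39\right)} = \frac{1}{8 \left(-39\right) \left(-30\right)} = \frac{1}{9360}$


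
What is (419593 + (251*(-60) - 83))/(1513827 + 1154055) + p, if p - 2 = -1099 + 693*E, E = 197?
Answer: 180647828209/1333941 ≈ 1.3542e+5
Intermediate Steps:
p = 135424 (p = 2 + (-1099 + 693*197) = 2 + (-1099 + 136521) = 2 + 135422 = 135424)
(419593 + (251*(-60) - 83))/(1513827 + 1154055) + p = (419593 + (251*(-60) - 83))/(1513827 + 1154055) + 135424 = (419593 + (-15060 - 83))/2667882 + 135424 = (419593 - 15143)*(1/2667882) + 135424 = 404450*(1/2667882) + 135424 = 202225/1333941 + 135424 = 180647828209/1333941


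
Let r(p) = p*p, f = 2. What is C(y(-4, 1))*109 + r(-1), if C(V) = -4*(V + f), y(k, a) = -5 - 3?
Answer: 2617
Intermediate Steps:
r(p) = p²
y(k, a) = -8
C(V) = -8 - 4*V (C(V) = -4*(V + 2) = -4*(2 + V) = -8 - 4*V)
C(y(-4, 1))*109 + r(-1) = (-8 - 4*(-8))*109 + (-1)² = (-8 + 32)*109 + 1 = 24*109 + 1 = 2616 + 1 = 2617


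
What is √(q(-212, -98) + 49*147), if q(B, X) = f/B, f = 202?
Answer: √80922202/106 ≈ 84.865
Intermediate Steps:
q(B, X) = 202/B
√(q(-212, -98) + 49*147) = √(202/(-212) + 49*147) = √(202*(-1/212) + 7203) = √(-101/106 + 7203) = √(763417/106) = √80922202/106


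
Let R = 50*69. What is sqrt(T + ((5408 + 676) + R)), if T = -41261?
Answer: I*sqrt(31727) ≈ 178.12*I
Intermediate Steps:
R = 3450
sqrt(T + ((5408 + 676) + R)) = sqrt(-41261 + ((5408 + 676) + 3450)) = sqrt(-41261 + (6084 + 3450)) = sqrt(-41261 + 9534) = sqrt(-31727) = I*sqrt(31727)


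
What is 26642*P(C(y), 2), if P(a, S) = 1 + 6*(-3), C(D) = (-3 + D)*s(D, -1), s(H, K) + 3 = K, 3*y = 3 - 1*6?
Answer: -452914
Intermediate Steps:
y = -1 (y = (3 - 1*6)/3 = (3 - 6)/3 = (1/3)*(-3) = -1)
s(H, K) = -3 + K
C(D) = 12 - 4*D (C(D) = (-3 + D)*(-3 - 1) = (-3 + D)*(-4) = 12 - 4*D)
P(a, S) = -17 (P(a, S) = 1 - 18 = -17)
26642*P(C(y), 2) = 26642*(-17) = -452914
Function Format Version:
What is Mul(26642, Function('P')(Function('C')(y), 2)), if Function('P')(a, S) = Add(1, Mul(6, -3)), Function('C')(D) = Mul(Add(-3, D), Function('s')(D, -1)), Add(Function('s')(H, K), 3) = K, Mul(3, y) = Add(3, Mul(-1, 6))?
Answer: -452914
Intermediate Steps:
y = -1 (y = Mul(Rational(1, 3), Add(3, Mul(-1, 6))) = Mul(Rational(1, 3), Add(3, -6)) = Mul(Rational(1, 3), -3) = -1)
Function('s')(H, K) = Add(-3, K)
Function('C')(D) = Add(12, Mul(-4, D)) (Function('C')(D) = Mul(Add(-3, D), Add(-3, -1)) = Mul(Add(-3, D), -4) = Add(12, Mul(-4, D)))
Function('P')(a, S) = -17 (Function('P')(a, S) = Add(1, -18) = -17)
Mul(26642, Function('P')(Function('C')(y), 2)) = Mul(26642, -17) = -452914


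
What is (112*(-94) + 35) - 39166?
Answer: -49659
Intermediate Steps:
(112*(-94) + 35) - 39166 = (-10528 + 35) - 39166 = -10493 - 39166 = -49659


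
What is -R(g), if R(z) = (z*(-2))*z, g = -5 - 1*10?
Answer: 450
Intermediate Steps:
g = -15 (g = -5 - 10 = -15)
R(z) = -2*z² (R(z) = (-2*z)*z = -2*z²)
-R(g) = -(-2)*(-15)² = -(-2)*225 = -1*(-450) = 450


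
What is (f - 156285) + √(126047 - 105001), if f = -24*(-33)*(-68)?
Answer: -210141 + √21046 ≈ -2.1000e+5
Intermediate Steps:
f = -53856 (f = 792*(-68) = -53856)
(f - 156285) + √(126047 - 105001) = (-53856 - 156285) + √(126047 - 105001) = -210141 + √21046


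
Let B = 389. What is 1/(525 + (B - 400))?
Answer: 1/514 ≈ 0.0019455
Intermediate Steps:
1/(525 + (B - 400)) = 1/(525 + (389 - 400)) = 1/(525 - 11) = 1/514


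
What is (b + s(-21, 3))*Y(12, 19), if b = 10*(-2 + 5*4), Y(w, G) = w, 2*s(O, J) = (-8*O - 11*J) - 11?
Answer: 2904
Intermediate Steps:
s(O, J) = -11/2 - 4*O - 11*J/2 (s(O, J) = ((-8*O - 11*J) - 11)/2 = ((-11*J - 8*O) - 11)/2 = (-11 - 11*J - 8*O)/2 = -11/2 - 4*O - 11*J/2)
b = 180 (b = 10*(-2 + 20) = 10*18 = 180)
(b + s(-21, 3))*Y(12, 19) = (180 + (-11/2 - 4*(-21) - 11/2*3))*12 = (180 + (-11/2 + 84 - 33/2))*12 = (180 + 62)*12 = 242*12 = 2904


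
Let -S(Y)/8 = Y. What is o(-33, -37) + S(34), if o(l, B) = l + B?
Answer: -342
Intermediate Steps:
S(Y) = -8*Y
o(l, B) = B + l
o(-33, -37) + S(34) = (-37 - 33) - 8*34 = -70 - 272 = -342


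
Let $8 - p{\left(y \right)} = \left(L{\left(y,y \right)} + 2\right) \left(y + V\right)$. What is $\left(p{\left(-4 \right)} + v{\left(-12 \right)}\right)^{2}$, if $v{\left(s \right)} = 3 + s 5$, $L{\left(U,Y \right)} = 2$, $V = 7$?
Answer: $3721$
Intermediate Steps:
$p{\left(y \right)} = -20 - 4 y$ ($p{\left(y \right)} = 8 - \left(2 + 2\right) \left(y + 7\right) = 8 - 4 \left(7 + y\right) = 8 - \left(28 + 4 y\right) = -20 - 4 y$)
$v{\left(s \right)} = 3 + 5 s$
$\left(p{\left(-4 \right)} + v{\left(-12 \right)}\right)^{2} = \left(\left(-20 - -16\right) + \left(3 + 5 \left(-12\right)\right)\right)^{2} = \left(\left(-20 + 16\right) + \left(3 - 60\right)\right)^{2} = \left(-4 - 57\right)^{2} = \left(-61\right)^{2} = 3721$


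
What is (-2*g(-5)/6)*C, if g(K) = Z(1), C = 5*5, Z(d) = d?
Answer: -25/3 ≈ -8.3333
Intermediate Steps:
C = 25
g(K) = 1
(-2*g(-5)/6)*C = -2/6*25 = -2*⅙*25 = -⅓*25 = -25/3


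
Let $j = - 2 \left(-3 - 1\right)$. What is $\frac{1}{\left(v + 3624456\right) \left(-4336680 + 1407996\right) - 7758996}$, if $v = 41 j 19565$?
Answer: $- \frac{1}{29409196461780} \approx -3.4003 \cdot 10^{-14}$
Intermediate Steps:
$j = 8$ ($j = \left(-2\right) \left(-4\right) = 8$)
$v = 6417320$ ($v = 41 \cdot 8 \cdot 19565 = 328 \cdot 19565 = 6417320$)
$\frac{1}{\left(v + 3624456\right) \left(-4336680 + 1407996\right) - 7758996} = \frac{1}{\left(6417320 + 3624456\right) \left(-4336680 + 1407996\right) - 7758996} = \frac{1}{10041776 \left(-2928684\right) - 7758996} = \frac{1}{-29409188702784 - 7758996} = \frac{1}{-29409196461780} = - \frac{1}{29409196461780}$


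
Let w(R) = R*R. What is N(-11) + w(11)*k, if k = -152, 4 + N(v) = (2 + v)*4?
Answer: -18432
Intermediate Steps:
N(v) = 4 + 4*v (N(v) = -4 + (2 + v)*4 = -4 + (8 + 4*v) = 4 + 4*v)
w(R) = R²
N(-11) + w(11)*k = (4 + 4*(-11)) + 11²*(-152) = (4 - 44) + 121*(-152) = -40 - 18392 = -18432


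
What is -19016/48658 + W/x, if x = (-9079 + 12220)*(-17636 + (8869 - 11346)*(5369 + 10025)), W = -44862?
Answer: -189881979965479/485869069858881 ≈ -0.39081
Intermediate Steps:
x = -119824670934 (x = 3141*(-17636 - 2477*15394) = 3141*(-17636 - 38130938) = 3141*(-38148574) = -119824670934)
-19016/48658 + W/x = -19016/48658 - 44862/(-119824670934) = -19016*1/48658 - 44862*(-1/119824670934) = -9508/24329 + 7477/19970778489 = -189881979965479/485869069858881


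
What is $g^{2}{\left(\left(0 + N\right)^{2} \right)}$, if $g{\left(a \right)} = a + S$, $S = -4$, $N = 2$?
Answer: $0$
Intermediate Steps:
$g{\left(a \right)} = -4 + a$ ($g{\left(a \right)} = a - 4 = -4 + a$)
$g^{2}{\left(\left(0 + N\right)^{2} \right)} = \left(-4 + \left(0 + 2\right)^{2}\right)^{2} = \left(-4 + 2^{2}\right)^{2} = \left(-4 + 4\right)^{2} = 0^{2} = 0$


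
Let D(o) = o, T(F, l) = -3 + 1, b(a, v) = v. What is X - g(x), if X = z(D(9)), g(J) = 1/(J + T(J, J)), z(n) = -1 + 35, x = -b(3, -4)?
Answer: 67/2 ≈ 33.500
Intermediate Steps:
T(F, l) = -2
x = 4 (x = -1*(-4) = 4)
z(n) = 34
g(J) = 1/(-2 + J) (g(J) = 1/(J - 2) = 1/(-2 + J))
X = 34
X - g(x) = 34 - 1/(-2 + 4) = 34 - 1/2 = 34 - 1*½ = 34 - ½ = 67/2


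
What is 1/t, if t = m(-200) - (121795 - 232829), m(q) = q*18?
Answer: 1/107434 ≈ 9.3080e-6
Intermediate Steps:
m(q) = 18*q
t = 107434 (t = 18*(-200) - (121795 - 232829) = -3600 - 1*(-111034) = -3600 + 111034 = 107434)
1/t = 1/107434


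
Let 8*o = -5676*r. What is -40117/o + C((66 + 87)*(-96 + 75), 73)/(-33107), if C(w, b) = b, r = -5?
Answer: -241529543/21354015 ≈ -11.311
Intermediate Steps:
o = 7095/2 (o = (-5676*(-5))/8 = (⅛)*28380 = 7095/2 ≈ 3547.5)
-40117/o + C((66 + 87)*(-96 + 75), 73)/(-33107) = -40117/7095/2 + 73/(-33107) = -40117*2/7095 + 73*(-1/33107) = -7294/645 - 73/33107 = -241529543/21354015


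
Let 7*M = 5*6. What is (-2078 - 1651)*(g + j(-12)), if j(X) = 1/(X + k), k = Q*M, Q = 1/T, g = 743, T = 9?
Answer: -60947115/22 ≈ -2.7703e+6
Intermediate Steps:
M = 30/7 (M = (5*6)/7 = (⅐)*30 = 30/7 ≈ 4.2857)
Q = ⅑ (Q = 1/9 = ⅑ ≈ 0.11111)
k = 10/21 (k = (⅑)*(30/7) = 10/21 ≈ 0.47619)
j(X) = 1/(10/21 + X) (j(X) = 1/(X + 10/21) = 1/(10/21 + X))
(-2078 - 1651)*(g + j(-12)) = (-2078 - 1651)*(743 + 21/(10 + 21*(-12))) = -3729*(743 + 21/(10 - 252)) = -3729*(743 + 21/(-242)) = -3729*(743 + 21*(-1/242)) = -3729*(743 - 21/242) = -3729*179785/242 = -60947115/22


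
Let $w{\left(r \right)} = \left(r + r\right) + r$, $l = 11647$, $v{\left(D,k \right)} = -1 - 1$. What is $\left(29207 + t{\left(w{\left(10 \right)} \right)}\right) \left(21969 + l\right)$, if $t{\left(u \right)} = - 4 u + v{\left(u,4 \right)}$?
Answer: $977721360$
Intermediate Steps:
$v{\left(D,k \right)} = -2$
$w{\left(r \right)} = 3 r$ ($w{\left(r \right)} = 2 r + r = 3 r$)
$t{\left(u \right)} = -2 - 4 u$ ($t{\left(u \right)} = - 4 u - 2 = -2 - 4 u$)
$\left(29207 + t{\left(w{\left(10 \right)} \right)}\right) \left(21969 + l\right) = \left(29207 - \left(2 + 4 \cdot 3 \cdot 10\right)\right) \left(21969 + 11647\right) = \left(29207 - 122\right) 33616 = 29085 \cdot 33616 = 977721360$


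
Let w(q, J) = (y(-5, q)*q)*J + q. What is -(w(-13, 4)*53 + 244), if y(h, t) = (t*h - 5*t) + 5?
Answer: 372505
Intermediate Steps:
y(h, t) = 5 - 5*t + h*t (y(h, t) = (h*t - 5*t) + 5 = (-5*t + h*t) + 5 = 5 - 5*t + h*t)
w(q, J) = q + J*q*(5 - 10*q) (w(q, J) = ((5 - 5*q - 5*q)*q)*J + q = ((5 - 10*q)*q)*J + q = (q*(5 - 10*q))*J + q = J*q*(5 - 10*q) + q = q + J*q*(5 - 10*q))
-(w(-13, 4)*53 + 244) = -(-13*(1 + 5*4 - 10*4*(-13))*53 + 244) = -(-13*(1 + 20 + 520)*53 + 244) = -(-13*541*53 + 244) = -(-7033*53 + 244) = -(-372749 + 244) = -1*(-372505) = 372505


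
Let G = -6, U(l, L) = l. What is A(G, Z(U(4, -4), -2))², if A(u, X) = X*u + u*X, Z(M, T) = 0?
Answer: 0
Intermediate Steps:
A(u, X) = 2*X*u (A(u, X) = X*u + X*u = 2*X*u)
A(G, Z(U(4, -4), -2))² = (2*0*(-6))² = 0² = 0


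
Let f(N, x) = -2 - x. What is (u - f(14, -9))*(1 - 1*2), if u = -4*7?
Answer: 35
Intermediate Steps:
u = -28
(u - f(14, -9))*(1 - 1*2) = (-28 - (-2 - 1*(-9)))*(1 - 1*2) = (-28 - (-2 + 9))*(1 - 2) = (-28 - 1*7)*(-1) = (-28 - 7)*(-1) = -35*(-1) = 35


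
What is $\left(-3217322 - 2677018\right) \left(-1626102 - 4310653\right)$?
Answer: $34993252466700$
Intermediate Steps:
$\left(-3217322 - 2677018\right) \left(-1626102 - 4310653\right) = \left(-3217322 - 2677018\right) \left(-5936755\right) = \left(-5894340\right) \left(-5936755\right) = 34993252466700$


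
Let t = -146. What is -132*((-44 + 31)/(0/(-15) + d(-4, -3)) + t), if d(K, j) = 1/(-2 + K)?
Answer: 8976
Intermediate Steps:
-132*((-44 + 31)/(0/(-15) + d(-4, -3)) + t) = -132*((-44 + 31)/(0/(-15) + 1/(-2 - 4)) - 146) = -132*(-13/(0*(-1/15) + 1/(-6)) - 146) = -132*(-13/(0 - ⅙) - 146) = -132*(-13/(-⅙) - 146) = -132*(-13*(-6) - 146) = -132*(78 - 146) = -132*(-68) = 8976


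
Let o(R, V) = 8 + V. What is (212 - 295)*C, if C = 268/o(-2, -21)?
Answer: 22244/13 ≈ 1711.1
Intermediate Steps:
C = -268/13 (C = 268/(8 - 21) = 268/(-13) = 268*(-1/13) = -268/13 ≈ -20.615)
(212 - 295)*C = (212 - 295)*(-268/13) = -83*(-268/13) = 22244/13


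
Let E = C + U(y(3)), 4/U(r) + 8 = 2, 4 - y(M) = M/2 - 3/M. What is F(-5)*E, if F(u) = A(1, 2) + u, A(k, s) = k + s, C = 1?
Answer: -⅔ ≈ -0.66667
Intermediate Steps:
y(M) = 4 + 3/M - M/2 (y(M) = 4 - (M/2 - 3/M) = 4 + (3/M - M/2) = 4 + 3/M - M/2)
U(r) = -⅔ (U(r) = 4/(-8 + 2) = 4/(-6) = 4*(-⅙) = -⅔)
E = ⅓ (E = 1 - ⅔ = ⅓ ≈ 0.33333)
F(u) = 3 + u (F(u) = (1 + 2) + u = 3 + u)
F(-5)*E = (3 - 5)*(⅓) = -2*⅓ = -⅔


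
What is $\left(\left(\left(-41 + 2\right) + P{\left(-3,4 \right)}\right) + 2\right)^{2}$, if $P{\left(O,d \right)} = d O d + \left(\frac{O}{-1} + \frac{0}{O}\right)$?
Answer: $6724$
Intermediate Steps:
$P{\left(O,d \right)} = - O + O d^{2}$ ($P{\left(O,d \right)} = O d d + \left(O \left(-1\right) + 0\right) = O d^{2} + \left(- O + 0\right) = O d^{2} - O = - O + O d^{2}$)
$\left(\left(\left(-41 + 2\right) + P{\left(-3,4 \right)}\right) + 2\right)^{2} = \left(\left(\left(-41 + 2\right) - 3 \left(-1 + 4^{2}\right)\right) + 2\right)^{2} = \left(\left(-39 - 3 \left(-1 + 16\right)\right) + 2\right)^{2} = \left(\left(-39 - 45\right) + 2\right)^{2} = \left(-84 + 2\right)^{2} = \left(-82\right)^{2} = 6724$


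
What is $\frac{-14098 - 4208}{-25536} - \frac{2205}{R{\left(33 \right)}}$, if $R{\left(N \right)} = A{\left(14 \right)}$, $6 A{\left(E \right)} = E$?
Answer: $- \frac{4018869}{4256} \approx -944.28$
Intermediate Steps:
$A{\left(E \right)} = \frac{E}{6}$
$R{\left(N \right)} = \frac{7}{3}$ ($R{\left(N \right)} = \frac{1}{6} \cdot 14 = \frac{7}{3}$)
$\frac{-14098 - 4208}{-25536} - \frac{2205}{R{\left(33 \right)}} = \frac{-14098 - 4208}{-25536} - \frac{2205}{\frac{7}{3}} = \left(-18306\right) \left(- \frac{1}{25536}\right) - 945 = \frac{3051}{4256} - 945 = - \frac{4018869}{4256}$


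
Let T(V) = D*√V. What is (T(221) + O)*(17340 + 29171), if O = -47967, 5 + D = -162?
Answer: -2230993137 - 7767337*√221 ≈ -2.3465e+9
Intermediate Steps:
D = -167 (D = -5 - 162 = -167)
T(V) = -167*√V
(T(221) + O)*(17340 + 29171) = (-167*√221 - 47967)*(17340 + 29171) = (-47967 - 167*√221)*46511 = -2230993137 - 7767337*√221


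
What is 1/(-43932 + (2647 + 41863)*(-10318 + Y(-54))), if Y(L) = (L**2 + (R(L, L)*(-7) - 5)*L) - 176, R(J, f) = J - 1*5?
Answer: -1/1317985032 ≈ -7.5873e-10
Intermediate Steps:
R(J, f) = -5 + J (R(J, f) = J - 5 = -5 + J)
Y(L) = -176 + L**2 + L*(30 - 7*L) (Y(L) = (L**2 + ((-5 + L)*(-7) - 5)*L) - 176 = (L**2 + ((35 - 7*L) - 5)*L) - 176 = (L**2 + (30 - 7*L)*L) - 176 = (L**2 + L*(30 - 7*L)) - 176 = -176 + L**2 + L*(30 - 7*L))
1/(-43932 + (2647 + 41863)*(-10318 + Y(-54))) = 1/(-43932 + (2647 + 41863)*(-10318 + (-176 - 6*(-54)**2 + 30*(-54)))) = 1/(-43932 + 44510*(-10318 + (-176 - 6*2916 - 1620))) = 1/(-43932 + 44510*(-10318 + (-176 - 17496 - 1620))) = 1/(-43932 + 44510*(-10318 - 19292)) = 1/(-43932 + 44510*(-29610)) = 1/(-43932 - 1317941100) = 1/(-1317985032) = -1/1317985032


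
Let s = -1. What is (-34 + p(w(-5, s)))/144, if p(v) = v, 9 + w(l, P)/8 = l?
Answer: -73/72 ≈ -1.0139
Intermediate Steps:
w(l, P) = -72 + 8*l
(-34 + p(w(-5, s)))/144 = (-34 + (-72 + 8*(-5)))/144 = (-34 + (-72 - 40))*(1/144) = (-34 - 112)*(1/144) = -146*1/144 = -73/72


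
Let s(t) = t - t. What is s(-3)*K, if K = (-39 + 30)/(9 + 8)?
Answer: 0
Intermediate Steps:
K = -9/17 ≈ -0.52941
s(t) = 0
s(-3)*K = 0*(-9/17) = 0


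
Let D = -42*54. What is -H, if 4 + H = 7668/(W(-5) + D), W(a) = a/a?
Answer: 16736/2267 ≈ 7.3824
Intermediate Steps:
D = -2268
W(a) = 1
H = -16736/2267 (H = -4 + 7668/(1 - 2268) = -4 + 7668/(-2267) = -4 + 7668*(-1/2267) = -4 - 7668/2267 = -16736/2267 ≈ -7.3824)
-H = -1*(-16736/2267) = 16736/2267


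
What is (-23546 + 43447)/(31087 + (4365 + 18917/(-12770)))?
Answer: 254135770/452703123 ≈ 0.56137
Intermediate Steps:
(-23546 + 43447)/(31087 + (4365 + 18917/(-12770))) = 19901/(31087 + (4365 + 18917*(-1/12770))) = 19901/(31087 + (4365 - 18917/12770)) = 19901/(31087 + 55722133/12770) = 19901/(452703123/12770) = 19901*(12770/452703123) = 254135770/452703123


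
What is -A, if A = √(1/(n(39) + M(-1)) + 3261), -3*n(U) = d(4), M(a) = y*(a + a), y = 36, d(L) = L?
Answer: -9*√487135/110 ≈ -57.105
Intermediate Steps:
M(a) = 72*a (M(a) = 36*(a + a) = 36*(2*a) = 72*a)
n(U) = -4/3 (n(U) = -⅓*4 = -4/3)
A = 9*√487135/110 (A = √(1/(-4/3 + 72*(-1)) + 3261) = √(1/(-4/3 - 72) + 3261) = √(1/(-220/3) + 3261) = √(-3/220 + 3261) = √(717417/220) = 9*√487135/110 ≈ 57.105)
-A = -9*√487135/110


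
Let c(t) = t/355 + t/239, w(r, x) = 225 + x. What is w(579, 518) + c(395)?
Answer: 12654893/16969 ≈ 745.77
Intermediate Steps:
c(t) = 594*t/84845 (c(t) = t*(1/355) + t*(1/239) = t/355 + t/239 = 594*t/84845)
w(579, 518) + c(395) = (225 + 518) + (594/84845)*395 = 743 + 46926/16969 = 12654893/16969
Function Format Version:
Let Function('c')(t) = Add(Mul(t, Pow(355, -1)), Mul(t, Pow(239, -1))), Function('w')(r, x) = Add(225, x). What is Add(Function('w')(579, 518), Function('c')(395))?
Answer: Rational(12654893, 16969) ≈ 745.77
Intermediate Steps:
Function('c')(t) = Mul(Rational(594, 84845), t) (Function('c')(t) = Add(Mul(t, Rational(1, 355)), Mul(t, Rational(1, 239))) = Add(Mul(Rational(1, 355), t), Mul(Rational(1, 239), t)) = Mul(Rational(594, 84845), t))
Add(Function('w')(579, 518), Function('c')(395)) = Add(Add(225, 518), Mul(Rational(594, 84845), 395)) = Add(743, Rational(46926, 16969)) = Rational(12654893, 16969)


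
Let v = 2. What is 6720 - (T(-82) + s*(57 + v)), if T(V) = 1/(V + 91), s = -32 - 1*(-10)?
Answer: 72161/9 ≈ 8017.9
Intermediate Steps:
s = -22 (s = -32 + 10 = -22)
T(V) = 1/(91 + V)
6720 - (T(-82) + s*(57 + v)) = 6720 - (1/(91 - 82) - 22*(57 + 2)) = 6720 - (1/9 - 22*59) = 6720 - (⅑ - 1298) = 6720 - 1*(-11681/9) = 6720 + 11681/9 = 72161/9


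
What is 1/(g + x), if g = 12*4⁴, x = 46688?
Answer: 1/49760 ≈ 2.0096e-5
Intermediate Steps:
g = 3072 (g = 12*256 = 3072)
1/(g + x) = 1/(3072 + 46688) = 1/49760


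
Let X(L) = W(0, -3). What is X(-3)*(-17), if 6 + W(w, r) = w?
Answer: 102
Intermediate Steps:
W(w, r) = -6 + w
X(L) = -6 (X(L) = -6 + 0 = -6)
X(-3)*(-17) = -6*(-17) = 102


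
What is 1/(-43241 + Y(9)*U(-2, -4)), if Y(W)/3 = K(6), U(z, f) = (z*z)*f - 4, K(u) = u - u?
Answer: -1/43241 ≈ -2.3126e-5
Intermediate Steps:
K(u) = 0
U(z, f) = -4 + f*z² (U(z, f) = z²*f - 4 = f*z² - 4 = -4 + f*z²)
Y(W) = 0 (Y(W) = 3*0 = 0)
1/(-43241 + Y(9)*U(-2, -4)) = 1/(-43241 + 0*(-4 - 4*(-2)²)) = 1/(-43241 + 0*(-4 - 4*4)) = 1/(-43241 + 0*(-4 - 16)) = 1/(-43241 + 0*(-20)) = 1/(-43241 + 0) = 1/(-43241) = -1/43241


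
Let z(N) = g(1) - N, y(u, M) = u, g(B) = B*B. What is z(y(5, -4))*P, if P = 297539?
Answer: -1190156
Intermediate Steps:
g(B) = B²
z(N) = 1 - N (z(N) = 1² - N = 1 - N)
z(y(5, -4))*P = (1 - 1*5)*297539 = (1 - 5)*297539 = -4*297539 = -1190156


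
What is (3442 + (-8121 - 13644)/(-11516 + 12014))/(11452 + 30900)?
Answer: 564117/7030432 ≈ 0.080239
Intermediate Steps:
(3442 + (-8121 - 13644)/(-11516 + 12014))/(11452 + 30900) = (3442 - 21765/498)/42352 = (3442 - 21765*1/498)*(1/42352) = (3442 - 7255/166)*(1/42352) = (564117/166)*(1/42352) = 564117/7030432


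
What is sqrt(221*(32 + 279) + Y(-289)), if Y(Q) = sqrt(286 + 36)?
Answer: sqrt(68731 + sqrt(322)) ≈ 262.20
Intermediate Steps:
Y(Q) = sqrt(322)
sqrt(221*(32 + 279) + Y(-289)) = sqrt(221*(32 + 279) + sqrt(322)) = sqrt(221*311 + sqrt(322)) = sqrt(68731 + sqrt(322))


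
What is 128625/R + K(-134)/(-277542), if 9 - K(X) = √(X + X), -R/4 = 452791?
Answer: -1984174457/27926337716 + I*√67/138771 ≈ -0.07105 + 5.8985e-5*I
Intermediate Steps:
R = -1811164 (R = -4*452791 = -1811164)
K(X) = 9 - √2*√X (K(X) = 9 - √(X + X) = 9 - √(2*X) = 9 - √2*√X)
128625/R + K(-134)/(-277542) = 128625/(-1811164) + (9 - √2*√(-134))/(-277542) = 128625*(-1/1811164) + (9 - √2*I*√134)*(-1/277542) = -128625/1811164 + (9 - 2*I*√67)*(-1/277542) = -128625/1811164 + (-1/30838 + I*√67/138771) = -1984174457/27926337716 + I*√67/138771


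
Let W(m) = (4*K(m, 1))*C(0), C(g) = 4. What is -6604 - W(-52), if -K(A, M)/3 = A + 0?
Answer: -9100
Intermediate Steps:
K(A, M) = -3*A (K(A, M) = -3*(A + 0) = -3*A)
W(m) = -48*m (W(m) = (4*(-3*m))*4 = -12*m*4 = -48*m)
-6604 - W(-52) = -6604 - (-48)*(-52) = -6604 - 1*2496 = -6604 - 2496 = -9100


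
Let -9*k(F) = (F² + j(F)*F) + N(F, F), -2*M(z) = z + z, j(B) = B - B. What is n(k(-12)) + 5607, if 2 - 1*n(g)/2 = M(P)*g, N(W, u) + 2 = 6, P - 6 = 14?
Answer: 44579/9 ≈ 4953.2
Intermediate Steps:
P = 20 (P = 6 + 14 = 20)
N(W, u) = 4 (N(W, u) = -2 + 6 = 4)
j(B) = 0
M(z) = -z (M(z) = -(z + z)/2 = -z)
k(F) = -4/9 - F²/9 (k(F) = -((F² + 0*F) + 4)/9 = -((F² + 0) + 4)/9 = -(F² + 4)/9 = -(4 + F²)/9 = -4/9 - F²/9)
n(g) = 4 + 40*g (n(g) = 4 - 2*(-1*20)*g = 4 - (-40)*g = 4 + 40*g)
n(k(-12)) + 5607 = (4 + 40*(-4/9 - ⅑*(-12)²)) + 5607 = (4 + 40*(-4/9 - ⅑*144)) + 5607 = (4 + 40*(-4/9 - 16)) + 5607 = (4 + 40*(-148/9)) + 5607 = (4 - 5920/9) + 5607 = -5884/9 + 5607 = 44579/9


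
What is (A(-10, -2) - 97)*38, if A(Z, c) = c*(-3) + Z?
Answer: -3838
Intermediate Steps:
A(Z, c) = Z - 3*c (A(Z, c) = -3*c + Z = Z - 3*c)
(A(-10, -2) - 97)*38 = ((-10 - 3*(-2)) - 97)*38 = ((-10 + 6) - 97)*38 = (-4 - 97)*38 = -101*38 = -3838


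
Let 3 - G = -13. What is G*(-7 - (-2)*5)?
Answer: 48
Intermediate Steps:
G = 16 (G = 3 - 1*(-13) = 3 + 13 = 16)
G*(-7 - (-2)*5) = 16*(-7 - (-2)*5) = 16*(-7 - 1*(-10)) = 16*(-7 + 10) = 16*3 = 48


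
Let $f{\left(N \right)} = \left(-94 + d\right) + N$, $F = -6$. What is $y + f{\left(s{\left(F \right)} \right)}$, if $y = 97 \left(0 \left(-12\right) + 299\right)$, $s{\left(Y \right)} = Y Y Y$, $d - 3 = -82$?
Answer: $28614$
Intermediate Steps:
$d = -79$ ($d = 3 - 82 = -79$)
$s{\left(Y \right)} = Y^{3}$ ($s{\left(Y \right)} = Y^{2} Y = Y^{3}$)
$f{\left(N \right)} = -173 + N$ ($f{\left(N \right)} = \left(-94 - 79\right) + N = -173 + N$)
$y = 29003$ ($y = 97 \left(0 + 299\right) = 97 \cdot 299 = 29003$)
$y + f{\left(s{\left(F \right)} \right)} = 29003 + \left(-173 + \left(-6\right)^{3}\right) = 29003 - 389 = 28614$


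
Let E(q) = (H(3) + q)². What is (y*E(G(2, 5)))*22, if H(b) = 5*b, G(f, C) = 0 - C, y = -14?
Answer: -30800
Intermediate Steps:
G(f, C) = -C
E(q) = (15 + q)² (E(q) = (5*3 + q)² = (15 + q)²)
(y*E(G(2, 5)))*22 = -14*(15 - 1*5)²*22 = -14*(15 - 5)²*22 = -14*10²*22 = -14*100*22 = -1400*22 = -30800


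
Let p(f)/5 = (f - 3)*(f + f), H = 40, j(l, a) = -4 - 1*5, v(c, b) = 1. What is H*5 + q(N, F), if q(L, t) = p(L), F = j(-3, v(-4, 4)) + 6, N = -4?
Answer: 480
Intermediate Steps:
j(l, a) = -9 (j(l, a) = -4 - 5 = -9)
F = -3 (F = -9 + 6 = -3)
p(f) = 10*f*(-3 + f) (p(f) = 5*((f - 3)*(f + f)) = 5*((-3 + f)*(2*f)) = 5*(2*f*(-3 + f)) = 10*f*(-3 + f))
q(L, t) = 10*L*(-3 + L)
H*5 + q(N, F) = 40*5 + 10*(-4)*(-3 - 4) = 200 + 10*(-4)*(-7) = 200 + 280 = 480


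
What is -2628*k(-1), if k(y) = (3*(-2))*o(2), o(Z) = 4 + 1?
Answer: 78840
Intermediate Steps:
o(Z) = 5
k(y) = -30 (k(y) = (3*(-2))*5 = -6*5 = -30)
-2628*k(-1) = -2628*(-30) = 78840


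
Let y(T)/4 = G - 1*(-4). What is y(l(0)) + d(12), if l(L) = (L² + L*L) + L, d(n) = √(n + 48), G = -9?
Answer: -20 + 2*√15 ≈ -12.254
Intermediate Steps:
d(n) = √(48 + n)
l(L) = L + 2*L² (l(L) = (L² + L²) + L = 2*L² + L = L + 2*L²)
y(T) = -20 (y(T) = 4*(-9 - 1*(-4)) = 4*(-9 + 4) = 4*(-5) = -20)
y(l(0)) + d(12) = -20 + √(48 + 12) = -20 + √60 = -20 + 2*√15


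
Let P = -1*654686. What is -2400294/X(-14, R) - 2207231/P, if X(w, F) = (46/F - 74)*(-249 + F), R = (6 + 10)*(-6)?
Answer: -1864274938313/20704444750 ≈ -90.042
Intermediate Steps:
P = -654686
R = -96 (R = 16*(-6) = -96)
X(w, F) = (-249 + F)*(-74 + 46/F) (X(w, F) = (-74 + 46/F)*(-249 + F) = (-249 + F)*(-74 + 46/F))
-2400294/X(-14, R) - 2207231/P = -2400294/(18472 - 11454/(-96) - 74*(-96)) - 2207231/(-654686) = -2400294/(18472 - 11454*(-1/96) + 7104) - 2207231*(-1/654686) = -2400294/(18472 + 1909/16 + 7104) + 2207231/654686 = -2400294/411125/16 + 2207231/654686 = -2400294*16/411125 + 2207231/654686 = -2954208/31625 + 2207231/654686 = -1864274938313/20704444750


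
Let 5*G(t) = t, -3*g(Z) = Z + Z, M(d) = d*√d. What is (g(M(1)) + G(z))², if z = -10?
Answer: 64/9 ≈ 7.1111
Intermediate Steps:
M(d) = d^(3/2)
g(Z) = -2*Z/3 (g(Z) = -(Z + Z)/3 = -2*Z/3)
G(t) = t/5
(g(M(1)) + G(z))² = (-2*1^(3/2)/3 + (⅕)*(-10))² = (-⅔*1 - 2)² = (-⅔ - 2)² = (-8/3)² = 64/9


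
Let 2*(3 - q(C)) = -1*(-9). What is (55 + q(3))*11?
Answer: 1177/2 ≈ 588.50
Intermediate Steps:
q(C) = -3/2 (q(C) = 3 - (-1)*(-9)/2 = 3 - ½*9 = 3 - 9/2 = -3/2)
(55 + q(3))*11 = (55 - 3/2)*11 = (107/2)*11 = 1177/2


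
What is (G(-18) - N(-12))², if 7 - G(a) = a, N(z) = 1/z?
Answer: 90601/144 ≈ 629.17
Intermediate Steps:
G(a) = 7 - a
(G(-18) - N(-12))² = ((7 - 1*(-18)) - 1/(-12))² = ((7 + 18) - 1*(-1/12))² = (25 + 1/12)² = (301/12)² = 90601/144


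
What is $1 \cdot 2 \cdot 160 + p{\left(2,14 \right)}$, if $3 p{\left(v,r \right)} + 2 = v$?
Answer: $320$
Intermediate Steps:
$p{\left(v,r \right)} = - \frac{2}{3} + \frac{v}{3}$
$1 \cdot 2 \cdot 160 + p{\left(2,14 \right)} = 1 \cdot 2 \cdot 160 + \left(- \frac{2}{3} + \frac{1}{3} \cdot 2\right) = 2 \cdot 160 + \left(- \frac{2}{3} + \frac{2}{3}\right) = 320 + 0 = 320$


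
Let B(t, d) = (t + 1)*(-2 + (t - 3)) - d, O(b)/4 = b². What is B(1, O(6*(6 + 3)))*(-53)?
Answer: 618616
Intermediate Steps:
O(b) = 4*b²
B(t, d) = -d + (1 + t)*(-5 + t) (B(t, d) = (1 + t)*(-2 + (-3 + t)) - d = (1 + t)*(-5 + t) - d = -d + (1 + t)*(-5 + t))
B(1, O(6*(6 + 3)))*(-53) = (-5 + 1² - 4*(6*(6 + 3))² - 4*1)*(-53) = (-5 + 1 - 4*(6*9)² - 4)*(-53) = (-5 + 1 - 4*54² - 4)*(-53) = (-5 + 1 - 4*2916 - 4)*(-53) = (-5 + 1 - 1*11664 - 4)*(-53) = (-5 + 1 - 11664 - 4)*(-53) = -11672*(-53) = 618616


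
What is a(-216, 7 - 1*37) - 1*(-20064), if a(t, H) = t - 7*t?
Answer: 21360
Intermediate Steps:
a(t, H) = -6*t
a(-216, 7 - 1*37) - 1*(-20064) = -6*(-216) - 1*(-20064) = 1296 + 20064 = 21360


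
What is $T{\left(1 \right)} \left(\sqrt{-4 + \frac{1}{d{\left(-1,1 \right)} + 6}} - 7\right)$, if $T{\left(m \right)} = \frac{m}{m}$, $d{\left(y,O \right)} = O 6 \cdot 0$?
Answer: $-7 + \frac{i \sqrt{138}}{6} \approx -7.0 + 1.9579 i$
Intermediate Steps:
$d{\left(y,O \right)} = 0$ ($d{\left(y,O \right)} = O 0 = 0$)
$T{\left(m \right)} = 1$
$T{\left(1 \right)} \left(\sqrt{-4 + \frac{1}{d{\left(-1,1 \right)} + 6}} - 7\right) = 1 \left(\sqrt{-4 + \frac{1}{0 + 6}} - 7\right) = 1 \left(\sqrt{-4 + \frac{1}{6}} - 7\right) = 1 \left(\sqrt{- \frac{23}{6}} - 7\right) = 1 \left(\frac{i \sqrt{138}}{6} - 7\right) = 1 \left(-7 + \frac{i \sqrt{138}}{6}\right) = -7 + \frac{i \sqrt{138}}{6}$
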